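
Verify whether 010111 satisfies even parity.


Number of 1s: 4

Yes, parity is correct (4 ones)


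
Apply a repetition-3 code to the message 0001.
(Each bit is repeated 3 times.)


Each bit -> 3 copies

000000000111


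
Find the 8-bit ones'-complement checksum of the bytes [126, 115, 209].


Sum = 450 mod 256 = 194
Complement = 61

61


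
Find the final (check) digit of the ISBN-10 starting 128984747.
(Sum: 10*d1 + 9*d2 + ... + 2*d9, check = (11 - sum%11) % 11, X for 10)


Weighted sum: 277
277 mod 11 = 2

Check digit: 9


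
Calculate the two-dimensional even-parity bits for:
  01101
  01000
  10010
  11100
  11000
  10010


Row parities: 110100
Column parities: 00001

Row P: 110100, Col P: 00001, Corner: 1


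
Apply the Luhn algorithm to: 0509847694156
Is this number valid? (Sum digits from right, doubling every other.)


Luhn sum = 61
61 mod 10 = 1

Invalid (Luhn sum mod 10 = 1)


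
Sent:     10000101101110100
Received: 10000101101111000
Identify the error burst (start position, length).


XOR: 00000000000001100

Burst at position 13, length 2


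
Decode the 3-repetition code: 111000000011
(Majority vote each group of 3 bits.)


Groups: 111, 000, 000, 011
Majority votes: 1001

1001


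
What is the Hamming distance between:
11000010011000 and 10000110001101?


XOR: 01000100010101
Count of 1s: 5

5


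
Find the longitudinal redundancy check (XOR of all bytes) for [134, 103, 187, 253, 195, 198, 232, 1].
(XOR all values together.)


XOR chain: 134 ^ 103 ^ 187 ^ 253 ^ 195 ^ 198 ^ 232 ^ 1 = 75

75


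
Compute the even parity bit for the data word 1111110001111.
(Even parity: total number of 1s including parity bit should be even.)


Number of 1s in data: 10
Parity bit: 0

0


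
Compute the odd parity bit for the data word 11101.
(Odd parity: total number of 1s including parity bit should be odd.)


Number of 1s in data: 4
Parity bit: 1

1


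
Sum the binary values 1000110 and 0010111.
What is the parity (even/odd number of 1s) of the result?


1000110 = 70
0010111 = 23
Sum = 93 = 1011101
1s count = 5

odd parity (5 ones in 1011101)


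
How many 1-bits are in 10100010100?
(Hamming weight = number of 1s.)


Counting 1s in 10100010100

4


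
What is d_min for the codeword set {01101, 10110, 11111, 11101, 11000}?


Comparing all pairs, minimum distance: 1
Can detect 0 errors, correct 0 errors

1


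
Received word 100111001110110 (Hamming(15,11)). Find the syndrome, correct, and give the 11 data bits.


Syndrome = 13: error at position 13

Data: 01101110010 (corrected bit 13)


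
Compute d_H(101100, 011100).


XOR: 110000
Count of 1s: 2

2


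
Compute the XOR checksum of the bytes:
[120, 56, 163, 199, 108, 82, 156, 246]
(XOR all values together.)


XOR chain: 120 ^ 56 ^ 163 ^ 199 ^ 108 ^ 82 ^ 156 ^ 246 = 112

112


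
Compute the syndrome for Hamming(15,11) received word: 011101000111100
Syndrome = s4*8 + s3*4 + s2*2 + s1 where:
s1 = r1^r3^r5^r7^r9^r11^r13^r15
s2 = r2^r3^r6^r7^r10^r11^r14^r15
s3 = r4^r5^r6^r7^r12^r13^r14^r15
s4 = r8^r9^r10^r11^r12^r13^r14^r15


s1=1, s2=1, s3=0, s4=0

Syndrome = 3 (error at position 3)


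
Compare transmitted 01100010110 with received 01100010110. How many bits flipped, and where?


XOR: 00000000000

0 errors (received matches sent)


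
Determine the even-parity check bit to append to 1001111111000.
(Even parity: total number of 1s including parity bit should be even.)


Number of 1s in data: 8
Parity bit: 0

0


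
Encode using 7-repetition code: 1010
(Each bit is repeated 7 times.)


Each bit -> 7 copies

1111111000000011111110000000


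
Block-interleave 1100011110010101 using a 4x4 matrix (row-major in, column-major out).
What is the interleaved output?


Matrix:
  1100
  0111
  1001
  0101
Read columns: 1010110101000111

1010110101000111


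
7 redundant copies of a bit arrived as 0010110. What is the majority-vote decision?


Ones: 3 out of 7
Threshold: 4

0 (3/7 voted 1)


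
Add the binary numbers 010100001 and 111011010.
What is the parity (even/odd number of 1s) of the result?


010100001 = 161
111011010 = 474
Sum = 635 = 1001111011
1s count = 7

odd parity (7 ones in 1001111011)


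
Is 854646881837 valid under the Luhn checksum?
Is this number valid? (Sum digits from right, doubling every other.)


Luhn sum = 78
78 mod 10 = 8

Invalid (Luhn sum mod 10 = 8)


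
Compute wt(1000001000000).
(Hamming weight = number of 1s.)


Counting 1s in 1000001000000

2


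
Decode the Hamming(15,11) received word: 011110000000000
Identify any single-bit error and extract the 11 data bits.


Syndrome = 0: no error detected

Data: 11000000000 (no errors)


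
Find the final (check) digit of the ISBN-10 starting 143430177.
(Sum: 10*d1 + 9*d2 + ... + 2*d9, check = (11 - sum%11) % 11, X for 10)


Weighted sum: 155
155 mod 11 = 1

Check digit: X


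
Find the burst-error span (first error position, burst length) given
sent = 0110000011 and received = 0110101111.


XOR: 0000101100

Burst at position 4, length 4


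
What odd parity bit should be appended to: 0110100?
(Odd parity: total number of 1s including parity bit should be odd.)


Number of 1s in data: 3
Parity bit: 0

0


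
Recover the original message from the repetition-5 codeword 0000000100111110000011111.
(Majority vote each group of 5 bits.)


Groups: 00000, 00100, 11111, 00000, 11111
Majority votes: 00101

00101


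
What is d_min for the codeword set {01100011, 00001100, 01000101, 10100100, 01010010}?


Comparing all pairs, minimum distance: 3
Can detect 2 errors, correct 1 errors

3


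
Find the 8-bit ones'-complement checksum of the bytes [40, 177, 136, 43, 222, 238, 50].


Sum = 906 mod 256 = 138
Complement = 117

117


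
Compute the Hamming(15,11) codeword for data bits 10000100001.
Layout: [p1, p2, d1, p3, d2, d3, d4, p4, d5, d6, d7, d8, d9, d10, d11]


Parity bits: p1=0, p2=1, p3=1, p4=0

011100000100001


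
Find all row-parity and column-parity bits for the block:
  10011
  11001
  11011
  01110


Row parities: 1101
Column parities: 11111

Row P: 1101, Col P: 11111, Corner: 1


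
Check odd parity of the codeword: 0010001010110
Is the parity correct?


Number of 1s: 5

Yes, parity is correct (5 ones)


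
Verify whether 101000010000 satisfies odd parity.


Number of 1s: 3

Yes, parity is correct (3 ones)


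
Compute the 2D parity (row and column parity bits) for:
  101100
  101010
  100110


Row parities: 111
Column parities: 100000

Row P: 111, Col P: 100000, Corner: 1


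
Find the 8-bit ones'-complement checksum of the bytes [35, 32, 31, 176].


Sum = 274 mod 256 = 18
Complement = 237

237


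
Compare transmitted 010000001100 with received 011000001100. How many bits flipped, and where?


XOR: 001000000000

1 error(s) at position(s): 2


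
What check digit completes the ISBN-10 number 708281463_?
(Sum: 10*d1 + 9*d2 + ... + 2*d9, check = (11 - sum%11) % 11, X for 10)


Weighted sum: 241
241 mod 11 = 10

Check digit: 1


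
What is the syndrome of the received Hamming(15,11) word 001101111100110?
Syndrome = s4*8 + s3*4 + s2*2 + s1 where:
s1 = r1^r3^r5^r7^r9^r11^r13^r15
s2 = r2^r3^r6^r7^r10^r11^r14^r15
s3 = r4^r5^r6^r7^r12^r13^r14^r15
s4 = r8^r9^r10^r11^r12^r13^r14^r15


s1=0, s2=1, s3=1, s4=1

Syndrome = 14 (error at position 14)


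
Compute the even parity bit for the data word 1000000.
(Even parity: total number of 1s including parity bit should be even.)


Number of 1s in data: 1
Parity bit: 1

1


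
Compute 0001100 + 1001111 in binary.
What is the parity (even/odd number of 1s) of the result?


0001100 = 12
1001111 = 79
Sum = 91 = 1011011
1s count = 5

odd parity (5 ones in 1011011)


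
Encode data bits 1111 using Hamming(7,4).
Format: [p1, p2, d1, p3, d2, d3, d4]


Parity bits: p1=1, p2=1, p3=1

1111111


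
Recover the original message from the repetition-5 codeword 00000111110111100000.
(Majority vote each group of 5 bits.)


Groups: 00000, 11111, 01111, 00000
Majority votes: 0110

0110


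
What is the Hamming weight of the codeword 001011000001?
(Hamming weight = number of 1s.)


Counting 1s in 001011000001

4


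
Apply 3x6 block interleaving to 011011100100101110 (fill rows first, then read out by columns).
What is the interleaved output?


Matrix:
  011011
  100100
  101110
Read columns: 011100101011101100

011100101011101100


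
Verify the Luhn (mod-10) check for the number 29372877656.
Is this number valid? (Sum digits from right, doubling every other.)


Luhn sum = 53
53 mod 10 = 3

Invalid (Luhn sum mod 10 = 3)


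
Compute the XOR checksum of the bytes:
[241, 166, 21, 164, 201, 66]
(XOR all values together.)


XOR chain: 241 ^ 166 ^ 21 ^ 164 ^ 201 ^ 66 = 109

109


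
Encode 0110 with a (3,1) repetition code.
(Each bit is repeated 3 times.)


Each bit -> 3 copies

000111111000


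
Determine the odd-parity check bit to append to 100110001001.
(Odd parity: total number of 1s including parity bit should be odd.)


Number of 1s in data: 5
Parity bit: 0

0


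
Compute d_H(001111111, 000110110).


XOR: 001001001
Count of 1s: 3

3


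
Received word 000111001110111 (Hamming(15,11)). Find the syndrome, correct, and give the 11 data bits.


Syndrome = 3: error at position 3

Data: 11101110111 (corrected bit 3)


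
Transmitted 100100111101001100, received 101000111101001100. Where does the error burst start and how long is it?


XOR: 001100000000000000

Burst at position 2, length 2


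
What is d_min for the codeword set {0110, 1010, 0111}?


Comparing all pairs, minimum distance: 1
Can detect 0 errors, correct 0 errors

1


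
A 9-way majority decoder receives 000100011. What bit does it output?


Ones: 3 out of 9
Threshold: 5

0 (3/9 voted 1)


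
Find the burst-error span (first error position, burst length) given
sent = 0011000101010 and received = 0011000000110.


XOR: 0000000101100

Burst at position 7, length 4


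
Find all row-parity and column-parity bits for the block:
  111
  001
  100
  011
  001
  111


Row parities: 111011
Column parities: 111

Row P: 111011, Col P: 111, Corner: 1


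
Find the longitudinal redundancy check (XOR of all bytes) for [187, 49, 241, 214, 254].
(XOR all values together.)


XOR chain: 187 ^ 49 ^ 241 ^ 214 ^ 254 = 83

83


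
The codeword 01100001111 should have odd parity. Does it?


Number of 1s: 6

No, parity error (6 ones)


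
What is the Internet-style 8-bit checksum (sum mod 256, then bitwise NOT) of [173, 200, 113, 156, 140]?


Sum = 782 mod 256 = 14
Complement = 241

241


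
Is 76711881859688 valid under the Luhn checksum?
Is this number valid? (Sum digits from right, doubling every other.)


Luhn sum = 77
77 mod 10 = 7

Invalid (Luhn sum mod 10 = 7)


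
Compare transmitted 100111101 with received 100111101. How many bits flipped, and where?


XOR: 000000000

0 errors (received matches sent)


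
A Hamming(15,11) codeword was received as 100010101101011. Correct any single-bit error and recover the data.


Syndrome = 13: error at position 13

Data: 01011101111 (corrected bit 13)


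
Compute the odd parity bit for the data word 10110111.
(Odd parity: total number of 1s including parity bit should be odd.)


Number of 1s in data: 6
Parity bit: 1

1


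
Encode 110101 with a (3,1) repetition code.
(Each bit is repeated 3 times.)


Each bit -> 3 copies

111111000111000111


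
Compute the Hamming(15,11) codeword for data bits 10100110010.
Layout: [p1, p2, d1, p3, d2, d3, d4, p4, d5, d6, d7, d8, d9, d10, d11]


Parity bits: p1=0, p2=1, p3=0, p4=1

011001010110010


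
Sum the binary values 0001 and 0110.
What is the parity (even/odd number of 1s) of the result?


0001 = 1
0110 = 6
Sum = 7 = 111
1s count = 3

odd parity (3 ones in 111)


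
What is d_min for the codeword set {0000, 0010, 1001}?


Comparing all pairs, minimum distance: 1
Can detect 0 errors, correct 0 errors

1


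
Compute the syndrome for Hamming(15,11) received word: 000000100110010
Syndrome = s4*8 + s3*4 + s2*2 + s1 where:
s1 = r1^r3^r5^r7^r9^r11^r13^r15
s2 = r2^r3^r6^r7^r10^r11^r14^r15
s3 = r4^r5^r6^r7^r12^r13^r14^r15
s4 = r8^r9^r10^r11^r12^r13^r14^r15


s1=0, s2=0, s3=0, s4=1

Syndrome = 8 (error at position 8)


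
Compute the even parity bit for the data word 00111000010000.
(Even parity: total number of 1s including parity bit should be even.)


Number of 1s in data: 4
Parity bit: 0

0


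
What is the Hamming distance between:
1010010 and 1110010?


XOR: 0100000
Count of 1s: 1

1


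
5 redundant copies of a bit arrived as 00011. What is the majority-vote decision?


Ones: 2 out of 5
Threshold: 3

0 (2/5 voted 1)


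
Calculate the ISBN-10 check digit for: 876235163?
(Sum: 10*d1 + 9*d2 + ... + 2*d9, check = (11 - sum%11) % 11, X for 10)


Weighted sum: 276
276 mod 11 = 1

Check digit: X


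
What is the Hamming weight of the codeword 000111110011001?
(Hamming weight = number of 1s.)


Counting 1s in 000111110011001

8


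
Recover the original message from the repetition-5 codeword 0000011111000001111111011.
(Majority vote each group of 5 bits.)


Groups: 00000, 11111, 00000, 11111, 11011
Majority votes: 01011

01011


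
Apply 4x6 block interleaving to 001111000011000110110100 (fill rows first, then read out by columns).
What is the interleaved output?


Matrix:
  001111
  000011
  000110
  110100
Read columns: 000100011000101111101100

000100011000101111101100


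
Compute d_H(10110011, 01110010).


XOR: 11000001
Count of 1s: 3

3


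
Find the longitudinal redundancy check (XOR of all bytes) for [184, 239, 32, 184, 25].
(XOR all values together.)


XOR chain: 184 ^ 239 ^ 32 ^ 184 ^ 25 = 214

214


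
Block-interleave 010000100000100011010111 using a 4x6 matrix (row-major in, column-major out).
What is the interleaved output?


Matrix:
  010000
  100000
  100011
  010111
Read columns: 011010010000000100110011

011010010000000100110011


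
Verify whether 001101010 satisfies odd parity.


Number of 1s: 4

No, parity error (4 ones)


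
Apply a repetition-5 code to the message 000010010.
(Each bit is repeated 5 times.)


Each bit -> 5 copies

000000000000000000001111100000000001111100000


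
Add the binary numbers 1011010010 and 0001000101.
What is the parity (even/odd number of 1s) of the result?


1011010010 = 722
0001000101 = 69
Sum = 791 = 1100010111
1s count = 6

even parity (6 ones in 1100010111)


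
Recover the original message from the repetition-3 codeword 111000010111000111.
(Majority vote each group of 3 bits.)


Groups: 111, 000, 010, 111, 000, 111
Majority votes: 100101

100101


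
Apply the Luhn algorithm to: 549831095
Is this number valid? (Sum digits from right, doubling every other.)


Luhn sum = 48
48 mod 10 = 8

Invalid (Luhn sum mod 10 = 8)


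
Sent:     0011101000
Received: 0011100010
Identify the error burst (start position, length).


XOR: 0000001010

Burst at position 6, length 3


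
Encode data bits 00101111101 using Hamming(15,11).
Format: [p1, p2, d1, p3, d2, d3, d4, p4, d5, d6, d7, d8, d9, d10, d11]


Parity bits: p1=0, p2=0, p3=0, p4=0

000001001111101


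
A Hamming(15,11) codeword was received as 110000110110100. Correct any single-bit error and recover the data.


Syndrome = 0: no error detected

Data: 00010110100 (no errors)


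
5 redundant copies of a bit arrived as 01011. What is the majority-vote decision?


Ones: 3 out of 5
Threshold: 3

1 (3/5 voted 1)


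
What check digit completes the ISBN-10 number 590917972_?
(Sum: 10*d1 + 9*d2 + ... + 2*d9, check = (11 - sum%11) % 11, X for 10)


Weighted sum: 296
296 mod 11 = 10

Check digit: 1


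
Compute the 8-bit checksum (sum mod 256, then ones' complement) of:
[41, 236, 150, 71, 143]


Sum = 641 mod 256 = 129
Complement = 126

126


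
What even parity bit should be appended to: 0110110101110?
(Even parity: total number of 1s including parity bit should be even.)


Number of 1s in data: 8
Parity bit: 0

0


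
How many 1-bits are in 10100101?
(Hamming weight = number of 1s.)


Counting 1s in 10100101

4


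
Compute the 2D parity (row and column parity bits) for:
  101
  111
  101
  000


Row parities: 0100
Column parities: 111

Row P: 0100, Col P: 111, Corner: 1


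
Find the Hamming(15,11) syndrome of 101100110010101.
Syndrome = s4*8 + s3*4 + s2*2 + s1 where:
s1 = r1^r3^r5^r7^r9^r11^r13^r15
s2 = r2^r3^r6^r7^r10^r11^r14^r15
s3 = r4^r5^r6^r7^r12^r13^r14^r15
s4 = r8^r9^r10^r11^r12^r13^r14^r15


s1=0, s2=0, s3=0, s4=0

Syndrome = 0 (no error)


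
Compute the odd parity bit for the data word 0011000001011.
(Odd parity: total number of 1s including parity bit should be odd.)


Number of 1s in data: 5
Parity bit: 0

0


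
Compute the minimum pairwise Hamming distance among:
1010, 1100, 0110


Comparing all pairs, minimum distance: 2
Can detect 1 errors, correct 0 errors

2


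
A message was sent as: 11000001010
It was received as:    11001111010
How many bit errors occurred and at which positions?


XOR: 00001110000

3 error(s) at position(s): 4, 5, 6


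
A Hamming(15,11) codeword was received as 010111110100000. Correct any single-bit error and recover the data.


Syndrome = 0: no error detected

Data: 01110100000 (no errors)


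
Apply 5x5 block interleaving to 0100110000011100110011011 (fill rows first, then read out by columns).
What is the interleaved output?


Matrix:
  01001
  10000
  01110
  01100
  11011
Read columns: 0100110111001100010110001

0100110111001100010110001


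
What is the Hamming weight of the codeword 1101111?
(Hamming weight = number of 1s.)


Counting 1s in 1101111

6


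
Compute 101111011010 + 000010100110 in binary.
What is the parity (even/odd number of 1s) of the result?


101111011010 = 3034
000010100110 = 166
Sum = 3200 = 110010000000
1s count = 3

odd parity (3 ones in 110010000000)


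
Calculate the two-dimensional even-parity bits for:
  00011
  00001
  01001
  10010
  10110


Row parities: 01001
Column parities: 01111

Row P: 01001, Col P: 01111, Corner: 0


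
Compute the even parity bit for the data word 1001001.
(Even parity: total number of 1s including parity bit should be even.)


Number of 1s in data: 3
Parity bit: 1

1


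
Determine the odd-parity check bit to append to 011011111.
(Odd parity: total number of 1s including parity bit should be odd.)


Number of 1s in data: 7
Parity bit: 0

0


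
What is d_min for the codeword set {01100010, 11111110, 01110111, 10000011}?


Comparing all pairs, minimum distance: 3
Can detect 2 errors, correct 1 errors

3


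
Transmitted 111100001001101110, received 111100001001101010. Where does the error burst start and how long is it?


XOR: 000000000000000100

Burst at position 15, length 1


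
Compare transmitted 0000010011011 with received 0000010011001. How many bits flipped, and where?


XOR: 0000000000010

1 error(s) at position(s): 11


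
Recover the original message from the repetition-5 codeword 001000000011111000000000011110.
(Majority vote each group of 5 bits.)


Groups: 00100, 00000, 11111, 00000, 00000, 11110
Majority votes: 001001

001001


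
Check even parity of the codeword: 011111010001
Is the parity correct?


Number of 1s: 7

No, parity error (7 ones)


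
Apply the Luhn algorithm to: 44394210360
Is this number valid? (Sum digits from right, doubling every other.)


Luhn sum = 39
39 mod 10 = 9

Invalid (Luhn sum mod 10 = 9)


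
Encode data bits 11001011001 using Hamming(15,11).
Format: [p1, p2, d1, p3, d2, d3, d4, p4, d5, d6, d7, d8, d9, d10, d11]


Parity bits: p1=1, p2=1, p3=1, p4=0

111110001011001


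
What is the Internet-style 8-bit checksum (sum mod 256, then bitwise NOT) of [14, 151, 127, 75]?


Sum = 367 mod 256 = 111
Complement = 144

144


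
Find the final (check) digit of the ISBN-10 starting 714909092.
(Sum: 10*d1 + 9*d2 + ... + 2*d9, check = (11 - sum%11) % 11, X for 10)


Weighted sum: 250
250 mod 11 = 8

Check digit: 3


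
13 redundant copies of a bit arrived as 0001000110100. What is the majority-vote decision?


Ones: 4 out of 13
Threshold: 7

0 (4/13 voted 1)


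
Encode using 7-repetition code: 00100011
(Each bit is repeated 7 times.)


Each bit -> 7 copies

00000000000000111111100000000000000000000011111111111111


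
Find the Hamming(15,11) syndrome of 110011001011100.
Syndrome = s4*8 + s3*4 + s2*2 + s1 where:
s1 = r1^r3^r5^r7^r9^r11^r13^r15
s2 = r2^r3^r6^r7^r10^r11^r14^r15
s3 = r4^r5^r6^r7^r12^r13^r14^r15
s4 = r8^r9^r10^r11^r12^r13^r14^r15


s1=1, s2=1, s3=0, s4=0

Syndrome = 3 (error at position 3)


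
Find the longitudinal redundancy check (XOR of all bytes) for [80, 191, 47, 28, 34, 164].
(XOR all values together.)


XOR chain: 80 ^ 191 ^ 47 ^ 28 ^ 34 ^ 164 = 90

90


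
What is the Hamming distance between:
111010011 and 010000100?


XOR: 101010111
Count of 1s: 6

6


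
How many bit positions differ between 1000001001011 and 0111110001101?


XOR: 1111111000110
Count of 1s: 9

9


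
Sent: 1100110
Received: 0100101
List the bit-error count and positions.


XOR: 1000011

3 error(s) at position(s): 0, 5, 6


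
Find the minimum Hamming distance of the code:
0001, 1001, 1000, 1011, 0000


Comparing all pairs, minimum distance: 1
Can detect 0 errors, correct 0 errors

1


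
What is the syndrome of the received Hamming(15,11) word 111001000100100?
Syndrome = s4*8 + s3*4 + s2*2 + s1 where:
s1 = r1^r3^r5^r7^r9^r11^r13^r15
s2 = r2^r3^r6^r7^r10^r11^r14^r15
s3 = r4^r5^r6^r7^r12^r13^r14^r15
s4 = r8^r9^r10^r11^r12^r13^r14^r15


s1=1, s2=0, s3=0, s4=0

Syndrome = 1 (error at position 1)


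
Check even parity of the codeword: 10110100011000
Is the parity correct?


Number of 1s: 6

Yes, parity is correct (6 ones)


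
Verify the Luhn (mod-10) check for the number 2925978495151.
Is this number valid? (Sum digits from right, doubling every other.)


Luhn sum = 57
57 mod 10 = 7

Invalid (Luhn sum mod 10 = 7)


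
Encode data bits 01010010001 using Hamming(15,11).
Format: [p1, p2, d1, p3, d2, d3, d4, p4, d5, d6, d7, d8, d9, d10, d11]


Parity bits: p1=0, p2=1, p3=1, p4=0

010110100010001


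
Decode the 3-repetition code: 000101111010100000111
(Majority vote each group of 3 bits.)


Groups: 000, 101, 111, 010, 100, 000, 111
Majority votes: 0110001

0110001


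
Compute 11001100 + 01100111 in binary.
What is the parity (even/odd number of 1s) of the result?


11001100 = 204
01100111 = 103
Sum = 307 = 100110011
1s count = 5

odd parity (5 ones in 100110011)


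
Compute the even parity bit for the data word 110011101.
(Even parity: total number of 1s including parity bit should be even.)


Number of 1s in data: 6
Parity bit: 0

0


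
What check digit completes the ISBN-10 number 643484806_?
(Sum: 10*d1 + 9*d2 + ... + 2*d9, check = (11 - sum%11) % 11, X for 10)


Weighted sum: 260
260 mod 11 = 7

Check digit: 4


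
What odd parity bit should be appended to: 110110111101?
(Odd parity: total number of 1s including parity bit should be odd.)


Number of 1s in data: 9
Parity bit: 0

0


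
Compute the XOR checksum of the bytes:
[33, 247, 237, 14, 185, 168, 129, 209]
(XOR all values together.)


XOR chain: 33 ^ 247 ^ 237 ^ 14 ^ 185 ^ 168 ^ 129 ^ 209 = 116

116


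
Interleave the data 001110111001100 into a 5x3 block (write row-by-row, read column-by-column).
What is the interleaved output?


Matrix:
  001
  110
  111
  001
  100
Read columns: 011010110010110

011010110010110


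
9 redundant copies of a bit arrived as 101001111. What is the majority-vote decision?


Ones: 6 out of 9
Threshold: 5

1 (6/9 voted 1)


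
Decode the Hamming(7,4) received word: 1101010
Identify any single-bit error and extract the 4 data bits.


Syndrome = 1: error at position 1

Data: 0010 (corrected bit 1)


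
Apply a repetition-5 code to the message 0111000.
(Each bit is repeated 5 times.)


Each bit -> 5 copies

00000111111111111111000000000000000


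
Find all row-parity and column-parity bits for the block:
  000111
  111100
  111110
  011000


Row parities: 1010
Column parities: 011101

Row P: 1010, Col P: 011101, Corner: 0


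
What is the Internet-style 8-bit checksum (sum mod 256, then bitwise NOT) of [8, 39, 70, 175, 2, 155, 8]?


Sum = 457 mod 256 = 201
Complement = 54

54


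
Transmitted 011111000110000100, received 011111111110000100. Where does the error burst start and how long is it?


XOR: 000000111000000000

Burst at position 6, length 3


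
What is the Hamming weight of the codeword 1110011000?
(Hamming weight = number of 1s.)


Counting 1s in 1110011000

5


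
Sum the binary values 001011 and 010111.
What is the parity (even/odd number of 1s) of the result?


001011 = 11
010111 = 23
Sum = 34 = 100010
1s count = 2

even parity (2 ones in 100010)


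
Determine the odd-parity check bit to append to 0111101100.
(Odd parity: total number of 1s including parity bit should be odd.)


Number of 1s in data: 6
Parity bit: 1

1


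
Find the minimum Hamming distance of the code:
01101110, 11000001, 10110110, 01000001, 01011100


Comparing all pairs, minimum distance: 1
Can detect 0 errors, correct 0 errors

1


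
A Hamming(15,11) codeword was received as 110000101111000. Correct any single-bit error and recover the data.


Syndrome = 0: no error detected

Data: 00011111000 (no errors)


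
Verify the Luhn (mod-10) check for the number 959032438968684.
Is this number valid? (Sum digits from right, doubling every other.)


Luhn sum = 83
83 mod 10 = 3

Invalid (Luhn sum mod 10 = 3)


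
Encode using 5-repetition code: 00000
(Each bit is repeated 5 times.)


Each bit -> 5 copies

0000000000000000000000000


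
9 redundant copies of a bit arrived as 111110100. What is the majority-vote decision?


Ones: 6 out of 9
Threshold: 5

1 (6/9 voted 1)


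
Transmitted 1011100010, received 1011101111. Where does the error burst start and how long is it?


XOR: 0000001101

Burst at position 6, length 4


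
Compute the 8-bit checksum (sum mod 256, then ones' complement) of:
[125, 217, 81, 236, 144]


Sum = 803 mod 256 = 35
Complement = 220

220


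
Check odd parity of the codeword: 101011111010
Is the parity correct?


Number of 1s: 8

No, parity error (8 ones)


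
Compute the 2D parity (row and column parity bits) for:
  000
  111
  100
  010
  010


Row parities: 01111
Column parities: 011

Row P: 01111, Col P: 011, Corner: 0


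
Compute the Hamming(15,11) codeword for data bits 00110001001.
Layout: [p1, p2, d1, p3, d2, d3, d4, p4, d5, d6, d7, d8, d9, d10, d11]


Parity bits: p1=0, p2=1, p3=0, p4=0

010001100001001


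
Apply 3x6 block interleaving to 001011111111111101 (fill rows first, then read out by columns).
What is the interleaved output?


Matrix:
  001011
  111111
  111101
Read columns: 011011111011110111

011011111011110111


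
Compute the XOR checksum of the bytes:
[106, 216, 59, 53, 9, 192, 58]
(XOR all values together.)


XOR chain: 106 ^ 216 ^ 59 ^ 53 ^ 9 ^ 192 ^ 58 = 79

79


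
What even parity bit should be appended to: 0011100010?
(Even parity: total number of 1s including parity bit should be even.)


Number of 1s in data: 4
Parity bit: 0

0


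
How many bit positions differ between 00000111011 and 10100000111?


XOR: 10100111100
Count of 1s: 6

6


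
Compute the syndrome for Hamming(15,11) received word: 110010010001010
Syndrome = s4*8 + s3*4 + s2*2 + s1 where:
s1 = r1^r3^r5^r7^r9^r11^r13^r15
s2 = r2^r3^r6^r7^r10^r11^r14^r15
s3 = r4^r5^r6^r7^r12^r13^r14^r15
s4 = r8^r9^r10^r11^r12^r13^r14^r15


s1=0, s2=0, s3=1, s4=1

Syndrome = 12 (error at position 12)


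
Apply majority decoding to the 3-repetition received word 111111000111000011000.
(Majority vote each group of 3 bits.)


Groups: 111, 111, 000, 111, 000, 011, 000
Majority votes: 1101010

1101010


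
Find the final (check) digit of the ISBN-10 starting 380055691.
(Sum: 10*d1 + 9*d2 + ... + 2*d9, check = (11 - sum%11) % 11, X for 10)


Weighted sum: 210
210 mod 11 = 1

Check digit: X


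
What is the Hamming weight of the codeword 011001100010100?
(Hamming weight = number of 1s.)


Counting 1s in 011001100010100

6


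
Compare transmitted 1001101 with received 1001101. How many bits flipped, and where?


XOR: 0000000

0 errors (received matches sent)


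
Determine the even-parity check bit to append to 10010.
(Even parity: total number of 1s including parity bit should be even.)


Number of 1s in data: 2
Parity bit: 0

0


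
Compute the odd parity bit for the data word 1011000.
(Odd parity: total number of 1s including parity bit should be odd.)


Number of 1s in data: 3
Parity bit: 0

0


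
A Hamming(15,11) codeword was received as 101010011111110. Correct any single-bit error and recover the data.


Syndrome = 8: error at position 8

Data: 11001111110 (corrected bit 8)


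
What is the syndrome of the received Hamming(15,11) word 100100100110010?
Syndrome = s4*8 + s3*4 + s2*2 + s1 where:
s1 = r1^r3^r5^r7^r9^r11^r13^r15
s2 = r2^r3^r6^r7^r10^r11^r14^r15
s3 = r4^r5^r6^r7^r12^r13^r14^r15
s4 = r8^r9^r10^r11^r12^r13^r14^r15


s1=1, s2=0, s3=1, s4=1

Syndrome = 13 (error at position 13)


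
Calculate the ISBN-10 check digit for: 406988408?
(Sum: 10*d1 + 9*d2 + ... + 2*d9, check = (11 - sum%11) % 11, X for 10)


Weighted sum: 271
271 mod 11 = 7

Check digit: 4


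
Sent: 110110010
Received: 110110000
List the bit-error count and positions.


XOR: 000000010

1 error(s) at position(s): 7


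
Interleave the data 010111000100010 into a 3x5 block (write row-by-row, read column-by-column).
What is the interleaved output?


Matrix:
  01011
  10001
  00010
Read columns: 010100000101110

010100000101110


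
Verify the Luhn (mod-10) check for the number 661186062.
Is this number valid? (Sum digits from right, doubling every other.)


Luhn sum = 28
28 mod 10 = 8

Invalid (Luhn sum mod 10 = 8)


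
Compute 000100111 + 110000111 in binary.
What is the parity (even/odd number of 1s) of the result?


000100111 = 39
110000111 = 391
Sum = 430 = 110101110
1s count = 6

even parity (6 ones in 110101110)


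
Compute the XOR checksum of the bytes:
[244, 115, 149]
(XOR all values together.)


XOR chain: 244 ^ 115 ^ 149 = 18

18


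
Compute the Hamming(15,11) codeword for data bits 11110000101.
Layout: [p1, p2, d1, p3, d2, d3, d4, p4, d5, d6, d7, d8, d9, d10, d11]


Parity bits: p1=1, p2=0, p3=1, p4=0

101111100000101


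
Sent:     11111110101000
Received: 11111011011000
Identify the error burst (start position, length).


XOR: 00000101110000

Burst at position 5, length 5


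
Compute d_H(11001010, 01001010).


XOR: 10000000
Count of 1s: 1

1


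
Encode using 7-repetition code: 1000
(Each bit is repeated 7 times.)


Each bit -> 7 copies

1111111000000000000000000000


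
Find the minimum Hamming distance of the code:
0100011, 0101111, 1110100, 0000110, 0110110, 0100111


Comparing all pairs, minimum distance: 1
Can detect 0 errors, correct 0 errors

1


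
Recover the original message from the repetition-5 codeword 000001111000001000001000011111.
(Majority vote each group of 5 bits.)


Groups: 00000, 11110, 00001, 00000, 10000, 11111
Majority votes: 010001

010001


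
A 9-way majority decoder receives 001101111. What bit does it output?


Ones: 6 out of 9
Threshold: 5

1 (6/9 voted 1)


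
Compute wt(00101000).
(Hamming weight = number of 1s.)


Counting 1s in 00101000

2


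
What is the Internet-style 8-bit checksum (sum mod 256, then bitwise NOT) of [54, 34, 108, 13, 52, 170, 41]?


Sum = 472 mod 256 = 216
Complement = 39

39


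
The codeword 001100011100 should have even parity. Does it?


Number of 1s: 5

No, parity error (5 ones)


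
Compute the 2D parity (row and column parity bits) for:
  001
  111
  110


Row parities: 110
Column parities: 000

Row P: 110, Col P: 000, Corner: 0


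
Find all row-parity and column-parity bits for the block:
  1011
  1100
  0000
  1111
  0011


Row parities: 10000
Column parities: 1011

Row P: 10000, Col P: 1011, Corner: 1


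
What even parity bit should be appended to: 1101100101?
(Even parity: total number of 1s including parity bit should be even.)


Number of 1s in data: 6
Parity bit: 0

0


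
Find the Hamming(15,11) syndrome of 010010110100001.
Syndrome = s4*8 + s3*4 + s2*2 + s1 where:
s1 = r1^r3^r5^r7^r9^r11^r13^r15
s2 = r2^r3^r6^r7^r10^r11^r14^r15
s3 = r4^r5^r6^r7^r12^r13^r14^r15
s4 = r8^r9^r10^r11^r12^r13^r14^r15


s1=1, s2=0, s3=1, s4=1

Syndrome = 13 (error at position 13)


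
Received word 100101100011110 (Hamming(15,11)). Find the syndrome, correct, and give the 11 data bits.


Syndrome = 0: no error detected

Data: 00110011110 (no errors)


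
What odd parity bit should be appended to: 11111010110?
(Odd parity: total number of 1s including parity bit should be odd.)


Number of 1s in data: 8
Parity bit: 1

1


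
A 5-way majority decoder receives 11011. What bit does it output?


Ones: 4 out of 5
Threshold: 3

1 (4/5 voted 1)


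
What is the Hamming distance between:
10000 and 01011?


XOR: 11011
Count of 1s: 4

4


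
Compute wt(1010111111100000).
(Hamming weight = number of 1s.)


Counting 1s in 1010111111100000

9


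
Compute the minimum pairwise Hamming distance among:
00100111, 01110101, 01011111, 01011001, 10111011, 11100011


Comparing all pairs, minimum distance: 2
Can detect 1 errors, correct 0 errors

2


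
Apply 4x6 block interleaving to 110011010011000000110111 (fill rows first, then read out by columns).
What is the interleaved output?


Matrix:
  110011
  010011
  000000
  110111
Read columns: 100111010000000111011101

100111010000000111011101


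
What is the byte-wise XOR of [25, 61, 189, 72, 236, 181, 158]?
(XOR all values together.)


XOR chain: 25 ^ 61 ^ 189 ^ 72 ^ 236 ^ 181 ^ 158 = 22

22


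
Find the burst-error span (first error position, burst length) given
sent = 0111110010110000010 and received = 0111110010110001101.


XOR: 0000000000000001111

Burst at position 15, length 4


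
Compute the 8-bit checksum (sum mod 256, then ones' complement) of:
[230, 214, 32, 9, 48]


Sum = 533 mod 256 = 21
Complement = 234

234


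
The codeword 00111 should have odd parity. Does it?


Number of 1s: 3

Yes, parity is correct (3 ones)


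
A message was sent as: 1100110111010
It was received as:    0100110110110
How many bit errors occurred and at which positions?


XOR: 1000000001100

3 error(s) at position(s): 0, 9, 10


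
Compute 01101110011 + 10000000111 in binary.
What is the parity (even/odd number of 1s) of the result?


01101110011 = 883
10000000111 = 1031
Sum = 1914 = 11101111010
1s count = 8

even parity (8 ones in 11101111010)


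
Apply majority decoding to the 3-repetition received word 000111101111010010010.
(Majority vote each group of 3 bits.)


Groups: 000, 111, 101, 111, 010, 010, 010
Majority votes: 0111000

0111000


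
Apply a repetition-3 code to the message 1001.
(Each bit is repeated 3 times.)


Each bit -> 3 copies

111000000111


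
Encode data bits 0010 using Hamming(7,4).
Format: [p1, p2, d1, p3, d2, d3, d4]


Parity bits: p1=0, p2=1, p3=1

0101010


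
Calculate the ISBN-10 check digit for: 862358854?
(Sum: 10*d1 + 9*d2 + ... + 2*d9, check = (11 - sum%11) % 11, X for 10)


Weighted sum: 296
296 mod 11 = 10

Check digit: 1


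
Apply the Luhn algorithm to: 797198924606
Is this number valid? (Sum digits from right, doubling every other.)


Luhn sum = 68
68 mod 10 = 8

Invalid (Luhn sum mod 10 = 8)


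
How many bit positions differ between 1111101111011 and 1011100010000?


XOR: 0100001101011
Count of 1s: 6

6


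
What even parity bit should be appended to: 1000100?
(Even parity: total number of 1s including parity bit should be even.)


Number of 1s in data: 2
Parity bit: 0

0


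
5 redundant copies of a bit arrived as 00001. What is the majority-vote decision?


Ones: 1 out of 5
Threshold: 3

0 (1/5 voted 1)


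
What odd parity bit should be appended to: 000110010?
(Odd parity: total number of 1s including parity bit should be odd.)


Number of 1s in data: 3
Parity bit: 0

0


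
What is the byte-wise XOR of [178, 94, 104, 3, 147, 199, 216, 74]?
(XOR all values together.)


XOR chain: 178 ^ 94 ^ 104 ^ 3 ^ 147 ^ 199 ^ 216 ^ 74 = 65

65


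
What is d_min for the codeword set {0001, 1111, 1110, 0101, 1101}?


Comparing all pairs, minimum distance: 1
Can detect 0 errors, correct 0 errors

1


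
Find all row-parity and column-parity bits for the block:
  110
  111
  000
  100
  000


Row parities: 01010
Column parities: 101

Row P: 01010, Col P: 101, Corner: 0


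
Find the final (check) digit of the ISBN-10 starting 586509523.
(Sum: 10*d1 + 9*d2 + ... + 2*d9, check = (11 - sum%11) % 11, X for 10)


Weighted sum: 282
282 mod 11 = 7

Check digit: 4


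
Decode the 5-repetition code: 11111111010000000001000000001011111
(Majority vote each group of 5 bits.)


Groups: 11111, 11101, 00000, 00001, 00000, 00010, 11111
Majority votes: 1100001

1100001


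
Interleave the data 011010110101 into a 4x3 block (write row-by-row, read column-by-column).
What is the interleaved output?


Matrix:
  011
  010
  110
  101
Read columns: 001111101001

001111101001


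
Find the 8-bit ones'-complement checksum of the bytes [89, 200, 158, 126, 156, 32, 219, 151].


Sum = 1131 mod 256 = 107
Complement = 148

148


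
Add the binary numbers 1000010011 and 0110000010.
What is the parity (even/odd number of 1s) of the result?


1000010011 = 531
0110000010 = 386
Sum = 917 = 1110010101
1s count = 6

even parity (6 ones in 1110010101)


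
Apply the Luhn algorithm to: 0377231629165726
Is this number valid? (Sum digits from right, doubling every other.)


Luhn sum = 69
69 mod 10 = 9

Invalid (Luhn sum mod 10 = 9)


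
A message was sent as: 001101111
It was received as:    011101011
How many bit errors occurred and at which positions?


XOR: 010000100

2 error(s) at position(s): 1, 6


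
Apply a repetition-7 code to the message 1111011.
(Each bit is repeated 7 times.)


Each bit -> 7 copies

1111111111111111111111111111000000011111111111111


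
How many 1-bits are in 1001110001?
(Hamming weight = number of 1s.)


Counting 1s in 1001110001

5


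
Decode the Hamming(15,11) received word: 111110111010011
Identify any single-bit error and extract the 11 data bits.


Syndrome = 13: error at position 13

Data: 11011010111 (corrected bit 13)


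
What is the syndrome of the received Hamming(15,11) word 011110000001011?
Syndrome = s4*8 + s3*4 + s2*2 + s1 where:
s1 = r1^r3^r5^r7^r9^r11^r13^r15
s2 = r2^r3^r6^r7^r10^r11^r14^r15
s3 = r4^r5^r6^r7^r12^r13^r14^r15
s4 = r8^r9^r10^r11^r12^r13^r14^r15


s1=1, s2=0, s3=1, s4=1

Syndrome = 13 (error at position 13)


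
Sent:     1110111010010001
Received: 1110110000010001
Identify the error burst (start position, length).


XOR: 0000001010000000

Burst at position 6, length 3
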